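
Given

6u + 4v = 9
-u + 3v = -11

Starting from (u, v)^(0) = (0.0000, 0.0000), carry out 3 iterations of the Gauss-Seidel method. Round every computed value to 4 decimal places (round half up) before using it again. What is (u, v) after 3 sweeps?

Iteration 1:
  u = (9 - (4)·0.0000) / (6) = 1.5000
  v = (-11 - (-1)·1.5000) / (3) = -3.1667
Iteration 2:
  u = (9 - (4)·-3.1667) / (6) = 3.6111
  v = (-11 - (-1)·3.6111) / (3) = -2.4630
Iteration 3:
  u = (9 - (4)·-2.4630) / (6) = 3.1420
  v = (-11 - (-1)·3.1420) / (3) = -2.6193

(3.1420, -2.6193)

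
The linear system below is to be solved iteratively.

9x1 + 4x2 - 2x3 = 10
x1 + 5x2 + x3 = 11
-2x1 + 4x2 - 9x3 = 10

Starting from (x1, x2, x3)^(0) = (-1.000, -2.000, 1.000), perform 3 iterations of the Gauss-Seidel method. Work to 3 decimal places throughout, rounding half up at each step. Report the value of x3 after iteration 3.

-0.137

Iteration 1:
  x1 = (10 - (4)·-2.000 - (-2)·1.000) / (9) = 2.222
  x2 = (11 - (1)·2.222 - (1)·1.000) / (5) = 1.556
  x3 = (10 - (-2)·2.222 - (4)·1.556) / (-9) = -0.913
Iteration 2:
  x1 = (10 - (4)·1.556 - (-2)·-0.913) / (9) = 0.217
  x2 = (11 - (1)·0.217 - (1)·-0.913) / (5) = 2.339
  x3 = (10 - (-2)·0.217 - (4)·2.339) / (-9) = -0.120
Iteration 3:
  x1 = (10 - (4)·2.339 - (-2)·-0.120) / (9) = 0.045
  x2 = (11 - (1)·0.045 - (1)·-0.120) / (5) = 2.215
  x3 = (10 - (-2)·0.045 - (4)·2.215) / (-9) = -0.137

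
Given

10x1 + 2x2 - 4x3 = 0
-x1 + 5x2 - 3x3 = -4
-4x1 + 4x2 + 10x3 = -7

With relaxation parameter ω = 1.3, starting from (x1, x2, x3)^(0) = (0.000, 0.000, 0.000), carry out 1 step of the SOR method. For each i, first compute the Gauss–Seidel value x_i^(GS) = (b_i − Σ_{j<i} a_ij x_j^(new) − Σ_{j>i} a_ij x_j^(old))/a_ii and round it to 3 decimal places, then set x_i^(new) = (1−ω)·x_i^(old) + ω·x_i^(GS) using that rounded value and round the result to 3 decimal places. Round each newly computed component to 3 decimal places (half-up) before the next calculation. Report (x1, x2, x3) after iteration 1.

Iteration 1:
  x1: GS value = (0 - (2)·0.000 - (-4)·0.000) / (10) = 0.000;  x1 ← (1−ω)·0.000 + ω·0.000 = 0.000
  x2: GS value = (-4 - (-1)·0.000 - (-3)·0.000) / (5) = -0.800;  x2 ← (1−ω)·0.000 + ω·-0.800 = -1.040
  x3: GS value = (-7 - (-4)·0.000 - (4)·-1.040) / (10) = -0.284;  x3 ← (1−ω)·0.000 + ω·-0.284 = -0.369

(0.000, -1.040, -0.369)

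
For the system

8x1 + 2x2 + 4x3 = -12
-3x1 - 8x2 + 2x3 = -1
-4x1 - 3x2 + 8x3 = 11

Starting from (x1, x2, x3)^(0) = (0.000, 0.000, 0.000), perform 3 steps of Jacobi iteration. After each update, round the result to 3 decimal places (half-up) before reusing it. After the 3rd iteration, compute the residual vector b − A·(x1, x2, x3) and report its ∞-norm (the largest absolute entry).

Iteration 1:
  x1 = (-12 - (2)·0.000 - (4)·0.000) / (8) = -1.500
  x2 = (-1 - (-3)·0.000 - (2)·0.000) / (-8) = 0.125
  x3 = (11 - (-4)·0.000 - (-3)·0.000) / (8) = 1.375
Iteration 2:
  x1 = (-12 - (2)·0.125 - (4)·1.375) / (8) = -2.219
  x2 = (-1 - (-3)·-1.500 - (2)·1.375) / (-8) = 1.031
  x3 = (11 - (-4)·-1.500 - (-3)·0.125) / (8) = 0.672
Iteration 3:
  x1 = (-12 - (2)·1.031 - (4)·0.672) / (8) = -2.094
  x2 = (-1 - (-3)·-2.219 - (2)·0.672) / (-8) = 1.125
  x3 = (11 - (-4)·-2.219 - (-3)·1.031) / (8) = 0.652
Residual b − A·x = (-0.106, 0.414, 0.783); ∞-norm = 0.783

0.783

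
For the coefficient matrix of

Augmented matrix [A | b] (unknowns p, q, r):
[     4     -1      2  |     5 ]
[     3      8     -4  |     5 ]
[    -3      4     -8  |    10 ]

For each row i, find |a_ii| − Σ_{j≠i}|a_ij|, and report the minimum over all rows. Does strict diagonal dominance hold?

1

row 1: |4| − (1+2) = 1
row 2: |8| − (3+4) = 1
row 3: |-8| − (3+4) = 1
minimum over rows = 1 → strictly diagonally dominant (convergence guaranteed)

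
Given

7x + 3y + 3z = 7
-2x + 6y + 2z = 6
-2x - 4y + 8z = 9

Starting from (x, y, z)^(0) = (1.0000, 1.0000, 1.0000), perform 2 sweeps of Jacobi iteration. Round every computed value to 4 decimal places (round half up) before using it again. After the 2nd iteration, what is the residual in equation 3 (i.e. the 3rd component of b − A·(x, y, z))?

-3.0594

Iteration 1:
  x = (7 - (3)·1.0000 - (3)·1.0000) / (7) = 0.1429
  y = (6 - (-2)·1.0000 - (2)·1.0000) / (6) = 1.0000
  z = (9 - (-2)·1.0000 - (-4)·1.0000) / (8) = 1.8750
Iteration 2:
  x = (7 - (3)·1.0000 - (3)·1.8750) / (7) = -0.2321
  y = (6 - (-2)·0.1429 - (2)·1.8750) / (6) = 0.4226
  z = (9 - (-2)·0.1429 - (-4)·1.0000) / (8) = 1.6607
Residual b − A·x = (2.3748, -0.3212, -3.0594)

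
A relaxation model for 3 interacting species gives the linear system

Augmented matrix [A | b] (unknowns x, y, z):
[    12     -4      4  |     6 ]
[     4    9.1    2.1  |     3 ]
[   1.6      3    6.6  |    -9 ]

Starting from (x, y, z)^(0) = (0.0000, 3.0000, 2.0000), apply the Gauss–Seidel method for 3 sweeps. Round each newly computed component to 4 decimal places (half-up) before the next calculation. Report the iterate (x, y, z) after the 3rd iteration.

Iteration 1:
  x = (6 - (-4)·3.0000 - (4)·2.0000) / (12) = 0.8333
  y = (3 - (4)·0.8333 - (2.1)·2.0000) / (9.1) = -0.4982
  z = (-9 - (1.6)·0.8333 - (3)·-0.4982) / (6.6) = -1.3392
Iteration 2:
  x = (6 - (-4)·-0.4982 - (4)·-1.3392) / (12) = 0.7803
  y = (3 - (4)·0.7803 - (2.1)·-1.3392) / (9.1) = 0.2957
  z = (-9 - (1.6)·0.7803 - (3)·0.2957) / (6.6) = -1.6872
Iteration 3:
  x = (6 - (-4)·0.2957 - (4)·-1.6872) / (12) = 1.1610
  y = (3 - (4)·1.1610 - (2.1)·-1.6872) / (9.1) = 0.2087
  z = (-9 - (1.6)·1.1610 - (3)·0.2087) / (6.6) = -1.7400

(1.1610, 0.2087, -1.7400)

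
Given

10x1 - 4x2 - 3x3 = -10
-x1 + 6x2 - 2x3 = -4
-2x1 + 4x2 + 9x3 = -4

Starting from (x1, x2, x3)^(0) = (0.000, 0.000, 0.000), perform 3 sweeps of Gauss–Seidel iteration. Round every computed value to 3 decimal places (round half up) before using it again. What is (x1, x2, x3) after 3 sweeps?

Iteration 1:
  x1 = (-10 - (-4)·0.000 - (-3)·0.000) / (10) = -1.000
  x2 = (-4 - (-1)·-1.000 - (-2)·0.000) / (6) = -0.833
  x3 = (-4 - (-2)·-1.000 - (4)·-0.833) / (9) = -0.296
Iteration 2:
  x1 = (-10 - (-4)·-0.833 - (-3)·-0.296) / (10) = -1.422
  x2 = (-4 - (-1)·-1.422 - (-2)·-0.296) / (6) = -1.002
  x3 = (-4 - (-2)·-1.422 - (4)·-1.002) / (9) = -0.315
Iteration 3:
  x1 = (-10 - (-4)·-1.002 - (-3)·-0.315) / (10) = -1.495
  x2 = (-4 - (-1)·-1.495 - (-2)·-0.315) / (6) = -1.021
  x3 = (-4 - (-2)·-1.495 - (4)·-1.021) / (9) = -0.323

(-1.495, -1.021, -0.323)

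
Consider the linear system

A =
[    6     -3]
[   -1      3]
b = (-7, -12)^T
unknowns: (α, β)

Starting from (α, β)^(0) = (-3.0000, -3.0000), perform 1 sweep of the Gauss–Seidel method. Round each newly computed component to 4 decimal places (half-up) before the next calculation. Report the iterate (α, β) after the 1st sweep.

Iteration 1:
  α = (-7 - (-3)·-3.0000) / (6) = -2.6667
  β = (-12 - (-1)·-2.6667) / (3) = -4.8889

(-2.6667, -4.8889)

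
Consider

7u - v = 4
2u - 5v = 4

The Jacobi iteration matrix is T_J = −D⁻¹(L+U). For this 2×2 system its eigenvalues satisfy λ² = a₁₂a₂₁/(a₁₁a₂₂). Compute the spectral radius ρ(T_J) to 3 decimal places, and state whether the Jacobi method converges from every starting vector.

a₁₂a₂₁/(a₁₁a₂₂) = (-1)·(2) / ((7)·(-5)) = 0.057143
ρ = √|0.057143| = √0.057143 = 0.239
ρ < 1, so Jacobi converges

0.239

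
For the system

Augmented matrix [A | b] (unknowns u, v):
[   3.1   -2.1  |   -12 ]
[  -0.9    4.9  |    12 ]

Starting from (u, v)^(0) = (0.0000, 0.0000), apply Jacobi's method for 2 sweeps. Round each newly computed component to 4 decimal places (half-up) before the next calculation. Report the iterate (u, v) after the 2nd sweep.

Iteration 1:
  u = (-12 - (-2.1)·0.0000) / (3.1) = -3.8710
  v = (12 - (-0.9)·0.0000) / (4.9) = 2.4490
Iteration 2:
  u = (-12 - (-2.1)·2.4490) / (3.1) = -2.2120
  v = (12 - (-0.9)·-3.8710) / (4.9) = 1.7380

(-2.2120, 1.7380)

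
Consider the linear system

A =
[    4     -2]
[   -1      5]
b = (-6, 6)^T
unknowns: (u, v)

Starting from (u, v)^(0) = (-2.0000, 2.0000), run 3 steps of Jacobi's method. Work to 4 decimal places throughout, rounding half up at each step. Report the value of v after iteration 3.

0.9800

Iteration 1:
  u = (-6 - (-2)·2.0000) / (4) = -0.5000
  v = (6 - (-1)·-2.0000) / (5) = 0.8000
Iteration 2:
  u = (-6 - (-2)·0.8000) / (4) = -1.1000
  v = (6 - (-1)·-0.5000) / (5) = 1.1000
Iteration 3:
  u = (-6 - (-2)·1.1000) / (4) = -0.9500
  v = (6 - (-1)·-1.1000) / (5) = 0.9800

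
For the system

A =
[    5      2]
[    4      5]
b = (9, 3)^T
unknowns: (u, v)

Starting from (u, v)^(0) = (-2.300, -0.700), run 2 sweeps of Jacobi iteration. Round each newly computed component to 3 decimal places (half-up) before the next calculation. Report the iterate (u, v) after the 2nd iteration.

(0.824, -1.064)

Iteration 1:
  u = (9 - (2)·-0.700) / (5) = 2.080
  v = (3 - (4)·-2.300) / (5) = 2.440
Iteration 2:
  u = (9 - (2)·2.440) / (5) = 0.824
  v = (3 - (4)·2.080) / (5) = -1.064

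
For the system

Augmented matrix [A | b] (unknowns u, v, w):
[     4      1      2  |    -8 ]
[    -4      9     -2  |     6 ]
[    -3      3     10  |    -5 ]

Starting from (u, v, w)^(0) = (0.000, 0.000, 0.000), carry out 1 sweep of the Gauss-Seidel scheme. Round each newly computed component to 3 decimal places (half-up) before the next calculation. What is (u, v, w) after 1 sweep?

Iteration 1:
  u = (-8 - (1)·0.000 - (2)·0.000) / (4) = -2.000
  v = (6 - (-4)·-2.000 - (-2)·0.000) / (9) = -0.222
  w = (-5 - (-3)·-2.000 - (3)·-0.222) / (10) = -1.033

(-2.000, -0.222, -1.033)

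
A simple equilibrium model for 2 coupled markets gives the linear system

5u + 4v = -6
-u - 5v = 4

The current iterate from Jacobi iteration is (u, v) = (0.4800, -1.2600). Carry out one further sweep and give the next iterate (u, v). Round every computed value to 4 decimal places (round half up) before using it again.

(-0.1920, -0.8960)

One sweep:
  u = (-6 - (4)·-1.2600) / (5) = -0.1920
  v = (4 - (-1)·0.4800) / (-5) = -0.8960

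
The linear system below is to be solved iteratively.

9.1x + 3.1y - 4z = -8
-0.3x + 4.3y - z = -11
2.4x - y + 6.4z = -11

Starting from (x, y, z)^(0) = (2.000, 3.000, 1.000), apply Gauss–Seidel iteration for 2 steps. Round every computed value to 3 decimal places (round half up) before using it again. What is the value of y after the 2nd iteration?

-2.970

Iteration 1:
  x = (-8 - (3.1)·3.000 - (-4)·1.000) / (9.1) = -1.462
  y = (-11 - (-0.3)·-1.462 - (-1)·1.000) / (4.3) = -2.428
  z = (-11 - (2.4)·-1.462 - (-1)·-2.428) / (6.4) = -1.550
Iteration 2:
  x = (-8 - (3.1)·-2.428 - (-4)·-1.550) / (9.1) = -0.733
  y = (-11 - (-0.3)·-0.733 - (-1)·-1.550) / (4.3) = -2.970
  z = (-11 - (2.4)·-0.733 - (-1)·-2.970) / (6.4) = -1.908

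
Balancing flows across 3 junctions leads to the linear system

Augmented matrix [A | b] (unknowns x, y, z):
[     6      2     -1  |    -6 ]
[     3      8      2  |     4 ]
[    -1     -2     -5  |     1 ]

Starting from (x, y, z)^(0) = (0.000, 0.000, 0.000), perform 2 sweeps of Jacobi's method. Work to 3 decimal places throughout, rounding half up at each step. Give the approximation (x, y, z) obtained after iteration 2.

Iteration 1:
  x = (-6 - (2)·0.000 - (-1)·0.000) / (6) = -1.000
  y = (4 - (3)·0.000 - (2)·0.000) / (8) = 0.500
  z = (1 - (-1)·0.000 - (-2)·0.000) / (-5) = -0.200
Iteration 2:
  x = (-6 - (2)·0.500 - (-1)·-0.200) / (6) = -1.200
  y = (4 - (3)·-1.000 - (2)·-0.200) / (8) = 0.925
  z = (1 - (-1)·-1.000 - (-2)·0.500) / (-5) = -0.200

(-1.200, 0.925, -0.200)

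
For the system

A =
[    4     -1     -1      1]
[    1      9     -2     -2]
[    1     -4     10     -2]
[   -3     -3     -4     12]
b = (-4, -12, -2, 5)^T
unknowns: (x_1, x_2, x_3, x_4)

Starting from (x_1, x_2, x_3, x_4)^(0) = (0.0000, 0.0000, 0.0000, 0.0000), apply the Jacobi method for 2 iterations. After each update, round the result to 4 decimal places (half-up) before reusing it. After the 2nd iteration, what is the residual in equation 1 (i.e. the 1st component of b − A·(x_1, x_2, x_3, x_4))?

0.4592

Iteration 1:
  x_1 = (-4 - (-1)·0.0000 - (-1)·0.0000 - (1)·0.0000) / (4) = -1.0000
  x_2 = (-12 - (1)·0.0000 - (-2)·0.0000 - (-2)·0.0000) / (9) = -1.3333
  x_3 = (-2 - (1)·0.0000 - (-4)·0.0000 - (-2)·0.0000) / (10) = -0.2000
  x_4 = (5 - (-3)·0.0000 - (-3)·0.0000 - (-4)·0.0000) / (12) = 0.4167
Iteration 2:
  x_1 = (-4 - (-1)·-1.3333 - (-1)·-0.2000 - (1)·0.4167) / (4) = -1.4875
  x_2 = (-12 - (1)·-1.0000 - (-2)·-0.2000 - (-2)·0.4167) / (9) = -1.1741
  x_3 = (-2 - (1)·-1.0000 - (-4)·-1.3333 - (-2)·0.4167) / (10) = -0.5500
  x_4 = (5 - (-3)·-1.0000 - (-3)·-1.3333 - (-4)·-0.2000) / (12) = -0.2333
Residual b − A·x = (0.4592, -1.5122, -0.1755, -2.3852)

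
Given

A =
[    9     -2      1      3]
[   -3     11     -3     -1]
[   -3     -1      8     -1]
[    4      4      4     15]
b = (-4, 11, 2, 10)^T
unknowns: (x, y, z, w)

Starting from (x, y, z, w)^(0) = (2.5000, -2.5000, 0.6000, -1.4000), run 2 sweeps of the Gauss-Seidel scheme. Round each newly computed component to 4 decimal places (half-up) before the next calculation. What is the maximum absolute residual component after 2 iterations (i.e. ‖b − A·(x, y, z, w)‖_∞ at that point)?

Iteration 1:
  x = (-4 - (-2)·-2.5000 - (1)·0.6000 - (3)·-1.4000) / (9) = -0.6000
  y = (11 - (-3)·-0.6000 - (-3)·0.6000 - (-1)·-1.4000) / (11) = 0.8727
  z = (2 - (-3)·-0.6000 - (-1)·0.8727 - (-1)·-1.4000) / (8) = -0.0409
  w = (10 - (4)·-0.6000 - (4)·0.8727 - (4)·-0.0409) / (15) = 0.6049
Iteration 2:
  x = (-4 - (-2)·0.8727 - (1)·-0.0409 - (3)·0.6049) / (9) = -0.4476
  y = (11 - (-3)·-0.4476 - (-3)·-0.0409 - (-1)·0.6049) / (11) = 0.9218
  z = (2 - (-3)·-0.4476 - (-1)·0.9218 - (-1)·0.6049) / (8) = 0.2730
  w = (10 - (4)·-0.4476 - (4)·0.9218 - (4)·0.2730) / (15) = 0.4674
Residual b − A·x = (0.1968, 0.8038, -0.1376, 0.0002); ∞-norm = 0.8038

0.8038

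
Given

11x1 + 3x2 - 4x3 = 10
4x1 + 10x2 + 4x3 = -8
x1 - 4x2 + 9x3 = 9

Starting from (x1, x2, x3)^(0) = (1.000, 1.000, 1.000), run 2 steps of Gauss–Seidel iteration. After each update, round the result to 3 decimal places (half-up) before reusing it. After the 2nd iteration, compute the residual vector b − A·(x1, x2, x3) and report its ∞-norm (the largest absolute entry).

0.381

Iteration 1:
  x1 = (10 - (3)·1.000 - (-4)·1.000) / (11) = 1.000
  x2 = (-8 - (4)·1.000 - (4)·1.000) / (10) = -1.600
  x3 = (9 - (1)·1.000 - (-4)·-1.600) / (9) = 0.178
Iteration 2:
  x1 = (10 - (3)·-1.600 - (-4)·0.178) / (11) = 1.410
  x2 = (-8 - (4)·1.410 - (4)·0.178) / (10) = -1.435
  x3 = (9 - (1)·1.410 - (-4)·-1.435) / (9) = 0.206
Residual b − A·x = (-0.381, -0.114, -0.004); ∞-norm = 0.381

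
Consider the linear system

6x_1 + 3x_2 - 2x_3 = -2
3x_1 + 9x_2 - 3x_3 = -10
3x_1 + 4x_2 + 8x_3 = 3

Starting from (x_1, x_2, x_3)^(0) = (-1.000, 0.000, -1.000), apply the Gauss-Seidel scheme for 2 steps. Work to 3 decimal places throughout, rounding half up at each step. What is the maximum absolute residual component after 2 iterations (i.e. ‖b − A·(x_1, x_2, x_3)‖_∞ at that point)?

2.191

Iteration 1:
  x_1 = (-2 - (3)·0.000 - (-2)·-1.000) / (6) = -0.667
  x_2 = (-10 - (3)·-0.667 - (-3)·-1.000) / (9) = -1.222
  x_3 = (3 - (3)·-0.667 - (4)·-1.222) / (8) = 1.236
Iteration 2:
  x_1 = (-2 - (3)·-1.222 - (-2)·1.236) / (6) = 0.690
  x_2 = (-10 - (3)·0.690 - (-3)·1.236) / (9) = -0.929
  x_3 = (3 - (3)·0.690 - (4)·-0.929) / (8) = 0.581
Residual b − A·x = (-2.191, -1.966, -0.002); ∞-norm = 2.191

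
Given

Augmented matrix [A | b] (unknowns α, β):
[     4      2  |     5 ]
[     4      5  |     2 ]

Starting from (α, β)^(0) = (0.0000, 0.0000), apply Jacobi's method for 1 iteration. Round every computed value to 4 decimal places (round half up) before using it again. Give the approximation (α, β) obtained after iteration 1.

Iteration 1:
  α = (5 - (2)·0.0000) / (4) = 1.2500
  β = (2 - (4)·0.0000) / (5) = 0.4000

(1.2500, 0.4000)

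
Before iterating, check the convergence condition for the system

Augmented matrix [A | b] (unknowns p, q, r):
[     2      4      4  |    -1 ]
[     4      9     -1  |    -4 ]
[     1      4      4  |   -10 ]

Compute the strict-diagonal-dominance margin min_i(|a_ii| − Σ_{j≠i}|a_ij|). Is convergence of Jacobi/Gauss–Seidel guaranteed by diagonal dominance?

-6

row 1: |2| − (4+4) = -6
row 2: |9| − (4+1) = 4
row 3: |4| − (1+4) = -1
minimum over rows = -6 → not strictly diagonally dominant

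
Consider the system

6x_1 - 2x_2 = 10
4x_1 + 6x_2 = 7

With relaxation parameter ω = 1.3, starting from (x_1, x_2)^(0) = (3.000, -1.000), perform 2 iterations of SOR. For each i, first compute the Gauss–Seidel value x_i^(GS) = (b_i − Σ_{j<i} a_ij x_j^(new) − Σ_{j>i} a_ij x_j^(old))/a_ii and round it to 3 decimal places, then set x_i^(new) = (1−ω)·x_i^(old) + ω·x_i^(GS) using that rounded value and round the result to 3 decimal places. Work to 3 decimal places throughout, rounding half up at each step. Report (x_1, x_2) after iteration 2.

Iteration 1:
  x_1: GS value = (10 - (-2)·-1.000) / (6) = 1.333;  x_1 ← (1−ω)·3.000 + ω·1.333 = 0.833
  x_2: GS value = (7 - (4)·0.833) / (6) = 0.611;  x_2 ← (1−ω)·-1.000 + ω·0.611 = 1.094
Iteration 2:
  x_1: GS value = (10 - (-2)·1.094) / (6) = 2.031;  x_1 ← (1−ω)·0.833 + ω·2.031 = 2.390
  x_2: GS value = (7 - (4)·2.390) / (6) = -0.427;  x_2 ← (1−ω)·1.094 + ω·-0.427 = -0.883

(2.390, -0.883)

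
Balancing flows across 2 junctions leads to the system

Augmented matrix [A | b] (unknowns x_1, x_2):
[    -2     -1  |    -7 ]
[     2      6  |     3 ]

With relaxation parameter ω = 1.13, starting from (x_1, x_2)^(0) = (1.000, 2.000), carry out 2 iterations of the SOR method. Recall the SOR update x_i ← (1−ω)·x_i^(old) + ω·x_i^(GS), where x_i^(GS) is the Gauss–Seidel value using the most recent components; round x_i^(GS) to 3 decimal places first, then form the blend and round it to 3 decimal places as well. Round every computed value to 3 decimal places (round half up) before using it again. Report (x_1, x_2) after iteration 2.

(4.006, -0.851)

Iteration 1:
  x_1: GS value = (-7 - (-1)·2.000) / (-2) = 2.500;  x_1 ← (1−ω)·1.000 + ω·2.500 = 2.695
  x_2: GS value = (3 - (2)·2.695) / (6) = -0.398;  x_2 ← (1−ω)·2.000 + ω·-0.398 = -0.710
Iteration 2:
  x_1: GS value = (-7 - (-1)·-0.710) / (-2) = 3.855;  x_1 ← (1−ω)·2.695 + ω·3.855 = 4.006
  x_2: GS value = (3 - (2)·4.006) / (6) = -0.835;  x_2 ← (1−ω)·-0.710 + ω·-0.835 = -0.851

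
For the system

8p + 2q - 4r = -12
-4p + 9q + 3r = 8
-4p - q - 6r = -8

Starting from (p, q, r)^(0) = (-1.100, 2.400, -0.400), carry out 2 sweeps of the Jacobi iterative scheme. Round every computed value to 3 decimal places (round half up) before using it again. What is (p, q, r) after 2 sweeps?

Iteration 1:
  p = (-12 - (2)·2.400 - (-4)·-0.400) / (8) = -2.300
  q = (8 - (-4)·-1.100 - (3)·-0.400) / (9) = 0.533
  r = (-8 - (-4)·-1.100 - (-1)·2.400) / (-6) = 1.667
Iteration 2:
  p = (-12 - (2)·0.533 - (-4)·1.667) / (8) = -0.800
  q = (8 - (-4)·-2.300 - (3)·1.667) / (9) = -0.689
  r = (-8 - (-4)·-2.300 - (-1)·0.533) / (-6) = 2.778

(-0.800, -0.689, 2.778)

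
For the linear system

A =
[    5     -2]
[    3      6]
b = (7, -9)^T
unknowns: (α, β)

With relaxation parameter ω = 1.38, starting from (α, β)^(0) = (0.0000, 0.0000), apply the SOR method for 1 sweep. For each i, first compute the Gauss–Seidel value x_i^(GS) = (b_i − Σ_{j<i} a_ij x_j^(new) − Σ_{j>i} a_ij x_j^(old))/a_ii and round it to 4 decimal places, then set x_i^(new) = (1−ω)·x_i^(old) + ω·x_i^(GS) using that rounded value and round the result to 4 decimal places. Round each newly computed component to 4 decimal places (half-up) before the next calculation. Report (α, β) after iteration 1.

(1.9320, -3.4031)

Iteration 1:
  α: GS value = (7 - (-2)·0.0000) / (5) = 1.4000;  α ← (1−ω)·0.0000 + ω·1.4000 = 1.9320
  β: GS value = (-9 - (3)·1.9320) / (6) = -2.4660;  β ← (1−ω)·0.0000 + ω·-2.4660 = -3.4031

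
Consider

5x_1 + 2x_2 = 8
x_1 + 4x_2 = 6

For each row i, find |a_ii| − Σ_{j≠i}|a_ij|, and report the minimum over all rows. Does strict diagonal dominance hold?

3

row 1: |5| − (2) = 3
row 2: |4| − (1) = 3
minimum over rows = 3 → strictly diagonally dominant (convergence guaranteed)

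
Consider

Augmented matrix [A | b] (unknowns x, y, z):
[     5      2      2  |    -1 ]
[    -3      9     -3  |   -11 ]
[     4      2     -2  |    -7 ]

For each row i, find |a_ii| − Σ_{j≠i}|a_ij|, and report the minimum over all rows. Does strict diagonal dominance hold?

row 1: |5| − (2+2) = 1
row 2: |9| − (3+3) = 3
row 3: |-2| − (4+2) = -4
minimum over rows = -4 → not strictly diagonally dominant

-4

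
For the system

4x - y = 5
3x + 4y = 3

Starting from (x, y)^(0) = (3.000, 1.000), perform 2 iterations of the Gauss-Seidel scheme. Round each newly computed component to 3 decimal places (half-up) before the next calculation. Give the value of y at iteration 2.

Iteration 1:
  x = (5 - (-1)·1.000) / (4) = 1.500
  y = (3 - (3)·1.500) / (4) = -0.375
Iteration 2:
  x = (5 - (-1)·-0.375) / (4) = 1.156
  y = (3 - (3)·1.156) / (4) = -0.117

-0.117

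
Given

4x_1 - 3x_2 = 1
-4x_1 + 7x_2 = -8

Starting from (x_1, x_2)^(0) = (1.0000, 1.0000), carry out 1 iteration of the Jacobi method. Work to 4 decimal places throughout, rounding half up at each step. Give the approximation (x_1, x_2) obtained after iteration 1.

(1.0000, -0.5714)

Iteration 1:
  x_1 = (1 - (-3)·1.0000) / (4) = 1.0000
  x_2 = (-8 - (-4)·1.0000) / (7) = -0.5714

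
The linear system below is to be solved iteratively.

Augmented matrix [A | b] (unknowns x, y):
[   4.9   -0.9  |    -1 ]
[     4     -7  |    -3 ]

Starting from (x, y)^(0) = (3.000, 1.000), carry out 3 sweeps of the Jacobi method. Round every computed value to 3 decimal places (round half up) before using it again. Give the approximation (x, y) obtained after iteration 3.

(-0.127, 0.537)

Iteration 1:
  x = (-1 - (-0.9)·1.000) / (4.9) = -0.020
  y = (-3 - (4)·3.000) / (-7) = 2.143
Iteration 2:
  x = (-1 - (-0.9)·2.143) / (4.9) = 0.190
  y = (-3 - (4)·-0.020) / (-7) = 0.417
Iteration 3:
  x = (-1 - (-0.9)·0.417) / (4.9) = -0.127
  y = (-3 - (4)·0.190) / (-7) = 0.537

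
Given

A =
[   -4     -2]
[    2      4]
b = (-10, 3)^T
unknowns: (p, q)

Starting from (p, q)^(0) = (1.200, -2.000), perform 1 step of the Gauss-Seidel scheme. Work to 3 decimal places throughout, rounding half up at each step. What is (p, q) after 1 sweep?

Iteration 1:
  p = (-10 - (-2)·-2.000) / (-4) = 3.500
  q = (3 - (2)·3.500) / (4) = -1.000

(3.500, -1.000)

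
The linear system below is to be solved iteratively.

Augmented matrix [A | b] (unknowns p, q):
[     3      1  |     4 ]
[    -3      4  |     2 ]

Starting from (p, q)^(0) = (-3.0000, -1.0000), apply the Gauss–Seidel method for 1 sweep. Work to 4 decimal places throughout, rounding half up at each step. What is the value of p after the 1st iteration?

Iteration 1:
  p = (4 - (1)·-1.0000) / (3) = 1.6667
  q = (2 - (-3)·1.6667) / (4) = 1.7500

1.6667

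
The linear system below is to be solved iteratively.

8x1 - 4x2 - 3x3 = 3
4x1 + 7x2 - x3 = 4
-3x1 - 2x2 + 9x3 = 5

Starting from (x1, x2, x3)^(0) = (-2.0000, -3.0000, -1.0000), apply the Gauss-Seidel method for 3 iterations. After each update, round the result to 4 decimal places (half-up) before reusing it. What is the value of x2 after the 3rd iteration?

0.3006

Iteration 1:
  x1 = (3 - (-4)·-3.0000 - (-3)·-1.0000) / (8) = -1.5000
  x2 = (4 - (4)·-1.5000 - (-1)·-1.0000) / (7) = 1.2857
  x3 = (5 - (-3)·-1.5000 - (-2)·1.2857) / (9) = 0.3413
Iteration 2:
  x1 = (3 - (-4)·1.2857 - (-3)·0.3413) / (8) = 1.1458
  x2 = (4 - (4)·1.1458 - (-1)·0.3413) / (7) = -0.0346
  x3 = (5 - (-3)·1.1458 - (-2)·-0.0346) / (9) = 0.9298
Iteration 3:
  x1 = (3 - (-4)·-0.0346 - (-3)·0.9298) / (8) = 0.7064
  x2 = (4 - (4)·0.7064 - (-1)·0.9298) / (7) = 0.3006
  x3 = (5 - (-3)·0.7064 - (-2)·0.3006) / (9) = 0.8578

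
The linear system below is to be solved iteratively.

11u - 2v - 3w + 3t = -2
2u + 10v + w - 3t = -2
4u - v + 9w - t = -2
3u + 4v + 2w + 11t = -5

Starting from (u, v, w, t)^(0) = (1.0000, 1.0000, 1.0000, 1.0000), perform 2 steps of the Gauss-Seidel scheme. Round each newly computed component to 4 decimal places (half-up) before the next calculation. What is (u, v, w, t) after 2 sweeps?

(-0.0937, -0.3004, -0.2622, -0.2721)

Iteration 1:
  u = (-2 - (-2)·1.0000 - (-3)·1.0000 - (3)·1.0000) / (11) = 0.0000
  v = (-2 - (2)·0.0000 - (1)·1.0000 - (-3)·1.0000) / (10) = 0.0000
  w = (-2 - (4)·0.0000 - (-1)·0.0000 - (-1)·1.0000) / (9) = -0.1111
  t = (-5 - (3)·0.0000 - (4)·0.0000 - (2)·-0.1111) / (11) = -0.4343
Iteration 2:
  u = (-2 - (-2)·0.0000 - (-3)·-0.1111 - (3)·-0.4343) / (11) = -0.0937
  v = (-2 - (2)·-0.0937 - (1)·-0.1111 - (-3)·-0.4343) / (10) = -0.3004
  w = (-2 - (4)·-0.0937 - (-1)·-0.3004 - (-1)·-0.4343) / (9) = -0.2622
  t = (-5 - (3)·-0.0937 - (4)·-0.3004 - (2)·-0.2622) / (11) = -0.2721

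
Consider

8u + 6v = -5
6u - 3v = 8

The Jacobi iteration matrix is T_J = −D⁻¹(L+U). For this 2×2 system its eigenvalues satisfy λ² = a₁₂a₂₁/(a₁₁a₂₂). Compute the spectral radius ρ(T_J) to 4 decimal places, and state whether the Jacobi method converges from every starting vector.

1.2247

a₁₂a₂₁/(a₁₁a₂₂) = (6)·(6) / ((8)·(-3)) = -1.500000
ρ = √|-1.500000| = √1.500000 = 1.2247
ρ > 1, so Jacobi diverges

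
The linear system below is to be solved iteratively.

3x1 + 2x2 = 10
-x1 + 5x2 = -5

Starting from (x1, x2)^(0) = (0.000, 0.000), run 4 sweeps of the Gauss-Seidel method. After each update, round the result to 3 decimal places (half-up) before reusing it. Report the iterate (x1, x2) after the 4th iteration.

Iteration 1:
  x1 = (10 - (2)·0.000) / (3) = 3.333
  x2 = (-5 - (-1)·3.333) / (5) = -0.333
Iteration 2:
  x1 = (10 - (2)·-0.333) / (3) = 3.555
  x2 = (-5 - (-1)·3.555) / (5) = -0.289
Iteration 3:
  x1 = (10 - (2)·-0.289) / (3) = 3.526
  x2 = (-5 - (-1)·3.526) / (5) = -0.295
Iteration 4:
  x1 = (10 - (2)·-0.295) / (3) = 3.530
  x2 = (-5 - (-1)·3.530) / (5) = -0.294

(3.530, -0.294)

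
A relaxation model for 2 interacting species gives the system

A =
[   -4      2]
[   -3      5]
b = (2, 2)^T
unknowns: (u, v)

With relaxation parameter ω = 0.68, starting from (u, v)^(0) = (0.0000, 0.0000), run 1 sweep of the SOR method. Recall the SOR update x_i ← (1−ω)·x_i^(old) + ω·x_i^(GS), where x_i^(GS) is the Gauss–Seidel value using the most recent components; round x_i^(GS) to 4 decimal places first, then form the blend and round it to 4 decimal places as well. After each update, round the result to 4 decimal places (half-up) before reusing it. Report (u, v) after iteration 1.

Iteration 1:
  u: GS value = (2 - (2)·0.0000) / (-4) = -0.5000;  u ← (1−ω)·0.0000 + ω·-0.5000 = -0.3400
  v: GS value = (2 - (-3)·-0.3400) / (5) = 0.1960;  v ← (1−ω)·0.0000 + ω·0.1960 = 0.1333

(-0.3400, 0.1333)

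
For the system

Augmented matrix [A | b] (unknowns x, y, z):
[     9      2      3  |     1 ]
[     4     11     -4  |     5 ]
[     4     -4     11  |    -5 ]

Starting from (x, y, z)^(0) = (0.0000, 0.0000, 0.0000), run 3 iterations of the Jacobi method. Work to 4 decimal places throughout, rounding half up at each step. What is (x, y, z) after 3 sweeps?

Iteration 1:
  x = (1 - (2)·0.0000 - (3)·0.0000) / (9) = 0.1111
  y = (5 - (4)·0.0000 - (-4)·0.0000) / (11) = 0.4545
  z = (-5 - (4)·0.0000 - (-4)·0.0000) / (11) = -0.4545
Iteration 2:
  x = (1 - (2)·0.4545 - (3)·-0.4545) / (9) = 0.1616
  y = (5 - (4)·0.1111 - (-4)·-0.4545) / (11) = 0.2489
  z = (-5 - (4)·0.1111 - (-4)·0.4545) / (11) = -0.3297
Iteration 3:
  x = (1 - (2)·0.2489 - (3)·-0.3297) / (9) = 0.1657
  y = (5 - (4)·0.1616 - (-4)·-0.3297) / (11) = 0.2759
  z = (-5 - (4)·0.1616 - (-4)·0.2489) / (11) = -0.4228

(0.1657, 0.2759, -0.4228)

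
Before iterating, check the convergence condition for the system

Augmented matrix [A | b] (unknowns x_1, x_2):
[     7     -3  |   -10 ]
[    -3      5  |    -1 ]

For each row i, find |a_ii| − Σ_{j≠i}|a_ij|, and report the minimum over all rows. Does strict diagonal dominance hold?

2

row 1: |7| − (3) = 4
row 2: |5| − (3) = 2
minimum over rows = 2 → strictly diagonally dominant (convergence guaranteed)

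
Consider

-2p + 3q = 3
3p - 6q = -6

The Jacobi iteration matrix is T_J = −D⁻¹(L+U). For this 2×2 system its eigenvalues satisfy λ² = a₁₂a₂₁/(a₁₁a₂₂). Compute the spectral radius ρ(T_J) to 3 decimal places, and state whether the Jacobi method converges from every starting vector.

0.866

a₁₂a₂₁/(a₁₁a₂₂) = (3)·(3) / ((-2)·(-6)) = 0.750000
ρ = √|0.750000| = √0.750000 = 0.866
ρ < 1, so Jacobi converges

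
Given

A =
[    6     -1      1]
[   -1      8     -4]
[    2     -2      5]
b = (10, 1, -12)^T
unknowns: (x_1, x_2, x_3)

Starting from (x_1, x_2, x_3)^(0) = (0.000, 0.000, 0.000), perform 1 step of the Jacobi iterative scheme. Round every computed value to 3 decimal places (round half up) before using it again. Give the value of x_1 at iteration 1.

1.667

Iteration 1:
  x_1 = (10 - (-1)·0.000 - (1)·0.000) / (6) = 1.667
  x_2 = (1 - (-1)·0.000 - (-4)·0.000) / (8) = 0.125
  x_3 = (-12 - (2)·0.000 - (-2)·0.000) / (5) = -2.400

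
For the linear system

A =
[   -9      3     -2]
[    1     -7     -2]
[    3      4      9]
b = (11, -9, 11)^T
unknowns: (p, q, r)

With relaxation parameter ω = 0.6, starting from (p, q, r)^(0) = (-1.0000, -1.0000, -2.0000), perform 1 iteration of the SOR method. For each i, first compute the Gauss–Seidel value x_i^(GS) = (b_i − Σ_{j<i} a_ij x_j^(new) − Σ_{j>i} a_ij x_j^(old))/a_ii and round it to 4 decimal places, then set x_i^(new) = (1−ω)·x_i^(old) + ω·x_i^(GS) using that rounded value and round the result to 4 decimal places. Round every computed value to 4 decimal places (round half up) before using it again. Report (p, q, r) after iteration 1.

(-1.0667, 0.6229, -0.0195)

Iteration 1:
  p: GS value = (11 - (3)·-1.0000 - (-2)·-2.0000) / (-9) = -1.1111;  p ← (1−ω)·-1.0000 + ω·-1.1111 = -1.0667
  q: GS value = (-9 - (1)·-1.0667 - (-2)·-2.0000) / (-7) = 1.7048;  q ← (1−ω)·-1.0000 + ω·1.7048 = 0.6229
  r: GS value = (11 - (3)·-1.0667 - (4)·0.6229) / (9) = 1.3009;  r ← (1−ω)·-2.0000 + ω·1.3009 = -0.0195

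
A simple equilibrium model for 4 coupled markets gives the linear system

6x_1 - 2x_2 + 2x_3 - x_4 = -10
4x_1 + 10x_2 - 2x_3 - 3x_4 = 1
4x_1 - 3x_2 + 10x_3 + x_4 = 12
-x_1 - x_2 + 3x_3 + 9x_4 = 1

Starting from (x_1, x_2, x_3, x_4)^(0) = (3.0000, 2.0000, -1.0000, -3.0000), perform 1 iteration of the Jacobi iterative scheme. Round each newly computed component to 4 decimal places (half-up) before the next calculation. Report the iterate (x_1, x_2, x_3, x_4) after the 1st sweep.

(-1.1667, -2.2000, 0.9000, 1.0000)

Iteration 1:
  x_1 = (-10 - (-2)·2.0000 - (2)·-1.0000 - (-1)·-3.0000) / (6) = -1.1667
  x_2 = (1 - (4)·3.0000 - (-2)·-1.0000 - (-3)·-3.0000) / (10) = -2.2000
  x_3 = (12 - (4)·3.0000 - (-3)·2.0000 - (1)·-3.0000) / (10) = 0.9000
  x_4 = (1 - (-1)·3.0000 - (-1)·2.0000 - (3)·-1.0000) / (9) = 1.0000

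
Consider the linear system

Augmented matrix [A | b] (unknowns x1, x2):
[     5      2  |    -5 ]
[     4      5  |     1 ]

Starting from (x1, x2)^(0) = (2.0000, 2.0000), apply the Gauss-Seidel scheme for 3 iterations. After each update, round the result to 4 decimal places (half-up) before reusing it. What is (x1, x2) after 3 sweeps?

(-1.6099, 1.4879)

Iteration 1:
  x1 = (-5 - (2)·2.0000) / (5) = -1.8000
  x2 = (1 - (4)·-1.8000) / (5) = 1.6400
Iteration 2:
  x1 = (-5 - (2)·1.6400) / (5) = -1.6560
  x2 = (1 - (4)·-1.6560) / (5) = 1.5248
Iteration 3:
  x1 = (-5 - (2)·1.5248) / (5) = -1.6099
  x2 = (1 - (4)·-1.6099) / (5) = 1.4879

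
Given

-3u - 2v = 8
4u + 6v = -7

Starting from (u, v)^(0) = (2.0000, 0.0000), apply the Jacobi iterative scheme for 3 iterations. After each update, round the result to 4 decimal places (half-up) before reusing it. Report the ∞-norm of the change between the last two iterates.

2.0741

Iteration 1:
  u = (8 - (-2)·0.0000) / (-3) = -2.6667
  v = (-7 - (4)·2.0000) / (6) = -2.5000
Iteration 2:
  u = (8 - (-2)·-2.5000) / (-3) = -1.0000
  v = (-7 - (4)·-2.6667) / (6) = 0.6111
Iteration 3:
  u = (8 - (-2)·0.6111) / (-3) = -3.0741
  v = (-7 - (4)·-1.0000) / (6) = -0.5000
Change: (-2.0741, -1.1111) → max |·| = 2.0741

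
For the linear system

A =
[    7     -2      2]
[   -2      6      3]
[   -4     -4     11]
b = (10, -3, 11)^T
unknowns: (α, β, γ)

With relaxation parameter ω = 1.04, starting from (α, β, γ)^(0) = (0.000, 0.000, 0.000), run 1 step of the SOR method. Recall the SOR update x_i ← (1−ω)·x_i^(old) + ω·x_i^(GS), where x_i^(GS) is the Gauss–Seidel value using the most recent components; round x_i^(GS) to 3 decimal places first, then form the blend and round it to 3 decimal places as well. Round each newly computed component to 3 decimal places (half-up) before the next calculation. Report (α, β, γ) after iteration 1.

(1.486, -0.005, 1.601)

Iteration 1:
  α: GS value = (10 - (-2)·0.000 - (2)·0.000) / (7) = 1.429;  α ← (1−ω)·0.000 + ω·1.429 = 1.486
  β: GS value = (-3 - (-2)·1.486 - (3)·0.000) / (6) = -0.005;  β ← (1−ω)·0.000 + ω·-0.005 = -0.005
  γ: GS value = (11 - (-4)·1.486 - (-4)·-0.005) / (11) = 1.539;  γ ← (1−ω)·0.000 + ω·1.539 = 1.601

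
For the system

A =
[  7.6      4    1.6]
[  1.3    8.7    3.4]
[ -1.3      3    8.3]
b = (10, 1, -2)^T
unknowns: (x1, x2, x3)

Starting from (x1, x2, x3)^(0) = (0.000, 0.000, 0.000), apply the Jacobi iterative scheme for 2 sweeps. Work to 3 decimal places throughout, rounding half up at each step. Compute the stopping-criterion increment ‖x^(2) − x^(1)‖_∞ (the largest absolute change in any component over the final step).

Iteration 1:
  x1 = (10 - (4)·0.000 - (1.6)·0.000) / (7.6) = 1.316
  x2 = (1 - (1.3)·0.000 - (3.4)·0.000) / (8.7) = 0.115
  x3 = (-2 - (-1.3)·0.000 - (3)·0.000) / (8.3) = -0.241
Iteration 2:
  x1 = (10 - (4)·0.115 - (1.6)·-0.241) / (7.6) = 1.306
  x2 = (1 - (1.3)·1.316 - (3.4)·-0.241) / (8.7) = 0.012
  x3 = (-2 - (-1.3)·1.316 - (3)·0.115) / (8.3) = -0.076
Change: (-0.010, -0.103, 0.165) → max |·| = 0.165

0.165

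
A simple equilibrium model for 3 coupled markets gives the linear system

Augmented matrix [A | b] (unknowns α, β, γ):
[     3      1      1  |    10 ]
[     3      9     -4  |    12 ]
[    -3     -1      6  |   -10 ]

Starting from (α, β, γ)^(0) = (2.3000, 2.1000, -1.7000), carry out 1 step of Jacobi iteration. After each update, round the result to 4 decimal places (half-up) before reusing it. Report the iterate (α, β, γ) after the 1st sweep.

Iteration 1:
  α = (10 - (1)·2.1000 - (1)·-1.7000) / (3) = 3.2000
  β = (12 - (3)·2.3000 - (-4)·-1.7000) / (9) = -0.1889
  γ = (-10 - (-3)·2.3000 - (-1)·2.1000) / (6) = -0.1667

(3.2000, -0.1889, -0.1667)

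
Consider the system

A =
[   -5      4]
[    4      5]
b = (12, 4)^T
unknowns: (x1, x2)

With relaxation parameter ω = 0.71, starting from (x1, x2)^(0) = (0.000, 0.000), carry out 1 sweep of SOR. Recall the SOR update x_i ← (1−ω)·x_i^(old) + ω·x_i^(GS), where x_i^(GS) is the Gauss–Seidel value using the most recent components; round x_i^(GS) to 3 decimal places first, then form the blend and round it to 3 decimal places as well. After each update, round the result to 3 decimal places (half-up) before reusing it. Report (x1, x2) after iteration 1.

(-1.704, 1.536)

Iteration 1:
  x1: GS value = (12 - (4)·0.000) / (-5) = -2.400;  x1 ← (1−ω)·0.000 + ω·-2.400 = -1.704
  x2: GS value = (4 - (4)·-1.704) / (5) = 2.163;  x2 ← (1−ω)·0.000 + ω·2.163 = 1.536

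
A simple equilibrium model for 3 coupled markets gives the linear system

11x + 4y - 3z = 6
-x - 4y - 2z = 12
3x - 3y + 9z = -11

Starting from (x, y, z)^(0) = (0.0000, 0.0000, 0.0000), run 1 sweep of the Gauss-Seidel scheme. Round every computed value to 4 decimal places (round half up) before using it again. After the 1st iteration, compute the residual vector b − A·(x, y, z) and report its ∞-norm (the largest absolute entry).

5.1966

Iteration 1:
  x = (6 - (4)·0.0000 - (-3)·0.0000) / (11) = 0.5455
  y = (12 - (-1)·0.5455 - (-2)·0.0000) / (-4) = -3.1364
  z = (-11 - (3)·0.5455 - (-3)·-3.1364) / (9) = -2.4495
Residual b − A·x = (5.1966, -4.8991, -0.0002); ∞-norm = 5.1966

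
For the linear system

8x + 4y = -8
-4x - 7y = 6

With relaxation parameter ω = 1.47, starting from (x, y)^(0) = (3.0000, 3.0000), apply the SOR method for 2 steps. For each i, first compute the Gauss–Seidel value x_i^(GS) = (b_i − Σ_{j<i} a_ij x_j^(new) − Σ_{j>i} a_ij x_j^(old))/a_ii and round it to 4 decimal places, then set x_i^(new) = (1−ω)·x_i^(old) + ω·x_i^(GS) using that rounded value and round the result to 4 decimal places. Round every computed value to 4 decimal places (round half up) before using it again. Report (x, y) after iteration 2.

Iteration 1:
  x: GS value = (-8 - (4)·3.0000) / (8) = -2.5000;  x ← (1−ω)·3.0000 + ω·-2.5000 = -5.0850
  y: GS value = (6 - (-4)·-5.0850) / (-7) = 2.0486;  y ← (1−ω)·3.0000 + ω·2.0486 = 1.6014
Iteration 2:
  x: GS value = (-8 - (4)·1.6014) / (8) = -1.8007;  x ← (1−ω)·-5.0850 + ω·-1.8007 = -0.2571
  y: GS value = (6 - (-4)·-0.2571) / (-7) = -0.7102;  y ← (1−ω)·1.6014 + ω·-0.7102 = -1.7967

(-0.2571, -1.7967)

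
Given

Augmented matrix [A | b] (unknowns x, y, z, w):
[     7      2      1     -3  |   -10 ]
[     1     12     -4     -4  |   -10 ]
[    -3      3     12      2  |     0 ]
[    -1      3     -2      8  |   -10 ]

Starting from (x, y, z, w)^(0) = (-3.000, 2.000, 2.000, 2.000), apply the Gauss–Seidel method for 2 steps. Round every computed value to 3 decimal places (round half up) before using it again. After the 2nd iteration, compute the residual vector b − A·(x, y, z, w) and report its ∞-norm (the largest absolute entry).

7.675

Iteration 1:
  x = (-10 - (2)·2.000 - (1)·2.000 - (-3)·2.000) / (7) = -1.429
  y = (-10 - (1)·-1.429 - (-4)·2.000 - (-4)·2.000) / (12) = 0.619
  z = (0 - (-3)·-1.429 - (3)·0.619 - (2)·2.000) / (12) = -0.845
  w = (-10 - (-1)·-1.429 - (3)·0.619 - (-2)·-0.845) / (8) = -1.872
Iteration 2:
  x = (-10 - (2)·0.619 - (1)·-0.845 - (-3)·-1.872) / (7) = -2.287
  y = (-10 - (1)·-2.287 - (-4)·-0.845 - (-4)·-1.872) / (12) = -1.548
  z = (0 - (-3)·-2.287 - (3)·-1.548 - (2)·-1.872) / (12) = 0.127
  w = (-10 - (-1)·-2.287 - (3)·-1.548 - (-2)·0.127) / (8) = -0.924
Residual b − A·x = (6.206, 7.675, -1.893, 0.003); ∞-norm = 7.675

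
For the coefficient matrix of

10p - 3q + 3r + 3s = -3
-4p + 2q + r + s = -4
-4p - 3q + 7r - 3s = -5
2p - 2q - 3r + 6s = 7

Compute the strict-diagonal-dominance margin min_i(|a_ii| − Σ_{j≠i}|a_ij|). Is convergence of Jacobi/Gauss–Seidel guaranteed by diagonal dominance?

row 1: |10| − (3+3+3) = 1
row 2: |2| − (4+1+1) = -4
row 3: |7| − (4+3+3) = -3
row 4: |6| − (2+2+3) = -1
minimum over rows = -4 → not strictly diagonally dominant

-4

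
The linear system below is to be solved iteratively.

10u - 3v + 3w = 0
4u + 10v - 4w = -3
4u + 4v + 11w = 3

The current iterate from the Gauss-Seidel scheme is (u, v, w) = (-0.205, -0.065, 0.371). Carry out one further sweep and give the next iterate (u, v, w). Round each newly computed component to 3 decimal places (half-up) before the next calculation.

(-0.131, -0.099, 0.356)

One sweep:
  u = (0 - (-3)·-0.065 - (3)·0.371) / (10) = -0.131
  v = (-3 - (4)·-0.131 - (-4)·0.371) / (10) = -0.099
  w = (3 - (4)·-0.131 - (4)·-0.099) / (11) = 0.356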